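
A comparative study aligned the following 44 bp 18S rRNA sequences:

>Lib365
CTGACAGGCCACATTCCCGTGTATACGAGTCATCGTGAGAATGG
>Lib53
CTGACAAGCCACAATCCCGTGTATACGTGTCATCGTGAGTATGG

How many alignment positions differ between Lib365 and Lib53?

4

Mismatches occur at site 7 (G↔A), site 14 (T↔A), site 28 (A↔T), site 40 (A↔T).
That gives 4 mismatches out of 44 aligned sites, so the Hamming distance is 4.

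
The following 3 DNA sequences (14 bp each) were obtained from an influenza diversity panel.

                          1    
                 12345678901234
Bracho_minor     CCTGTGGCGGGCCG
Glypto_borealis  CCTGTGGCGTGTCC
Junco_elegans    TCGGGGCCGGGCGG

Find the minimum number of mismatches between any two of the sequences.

Pairwise Hamming distances:
  Bracho_minor vs Glypto_borealis: 3
  Bracho_minor vs Junco_elegans: 5
  Glypto_borealis vs Junco_elegans: 8
The smallest is 3, between Bracho_minor and Glypto_borealis.

3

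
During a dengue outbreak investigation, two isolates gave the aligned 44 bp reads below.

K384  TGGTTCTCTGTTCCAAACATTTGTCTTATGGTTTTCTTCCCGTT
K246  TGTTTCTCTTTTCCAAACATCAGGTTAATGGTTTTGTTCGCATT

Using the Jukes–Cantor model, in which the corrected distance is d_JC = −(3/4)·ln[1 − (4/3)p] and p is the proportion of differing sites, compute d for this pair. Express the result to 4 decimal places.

The sequences differ at positions 3 (G/T), 10 (G/T), 21 (T/C), 22 (T/A), 24 (T/G), 25 (C/T), 27 (T/A), 36 (C/G), 40 (C/G), 42 (G/A).
p = 10/44 = 0.227273.
d = −0.75 · ln(1 − (4/3)·0.227273) = −0.75 · ln(0.696969) = −0.75 · (-0.361014) = 0.2708.

0.2708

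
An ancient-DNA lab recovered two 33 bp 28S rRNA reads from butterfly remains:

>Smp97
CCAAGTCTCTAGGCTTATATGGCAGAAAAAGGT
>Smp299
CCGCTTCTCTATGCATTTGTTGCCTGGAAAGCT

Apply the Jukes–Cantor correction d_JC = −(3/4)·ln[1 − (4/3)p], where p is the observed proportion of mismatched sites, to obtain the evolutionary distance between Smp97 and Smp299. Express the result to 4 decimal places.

0.5587

The sequences differ at positions 3 (A/G), 4 (A/C), 5 (G/T), 12 (G/T), 15 (T/A), 17 (A/T), 19 (A/G), 21 (G/T), 24 (A/C), 25 (G/T), 26 (A/G), 27 (A/G), 32 (G/C).
p = 13/33 = 0.393939.
d = −0.75 · ln(1 − (4/3)·0.393939) = −0.75 · ln(0.474748) = −0.75 · (-0.744971) = 0.5587.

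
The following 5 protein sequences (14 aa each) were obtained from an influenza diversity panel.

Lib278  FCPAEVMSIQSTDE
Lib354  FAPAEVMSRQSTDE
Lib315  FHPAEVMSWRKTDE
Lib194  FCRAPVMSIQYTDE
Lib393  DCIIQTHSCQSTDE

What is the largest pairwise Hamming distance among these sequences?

Pairwise Hamming distances:
  Lib278 vs Lib354: 2
  Lib278 vs Lib315: 4
  Lib278 vs Lib194: 3
  Lib278 vs Lib393: 7
  Lib354 vs Lib315: 4
  Lib354 vs Lib194: 5
  Lib354 vs Lib393: 8
  Lib315 vs Lib194: 6
  Lib315 vs Lib393: 10
  Lib194 vs Lib393: 8
The largest is 10, between Lib315 and Lib393.

10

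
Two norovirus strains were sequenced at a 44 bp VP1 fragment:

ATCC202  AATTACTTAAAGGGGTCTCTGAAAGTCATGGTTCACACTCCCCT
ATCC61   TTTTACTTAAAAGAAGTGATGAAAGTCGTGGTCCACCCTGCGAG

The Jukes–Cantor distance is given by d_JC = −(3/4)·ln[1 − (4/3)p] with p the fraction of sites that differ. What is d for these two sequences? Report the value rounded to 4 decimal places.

0.4975

Differing sites — 1:A/T; 2:A/T; 12:G/A; 14:G/A; 15:G/A; 16:T/G; 17:C/T; 18:T/G; 19:C/A; 28:A/G; 33:T/C; 37:A/C; 40:C/G; 42:C/G; 43:C/A; 44:T/G.
p = 16/44 = 0.363636.
d = −0.75 · ln(1 − (4/3)·0.363636) = −0.75 · ln(0.515152) = −0.75 · (-0.663293) = 0.4975.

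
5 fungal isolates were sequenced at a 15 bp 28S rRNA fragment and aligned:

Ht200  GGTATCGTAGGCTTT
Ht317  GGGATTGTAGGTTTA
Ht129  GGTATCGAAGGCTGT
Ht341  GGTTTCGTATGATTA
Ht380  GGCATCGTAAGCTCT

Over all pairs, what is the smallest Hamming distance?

2

Pairwise Hamming distances:
  Ht200 vs Ht317: 4
  Ht200 vs Ht129: 2
  Ht200 vs Ht341: 4
  Ht200 vs Ht380: 3
  Ht317 vs Ht129: 6
  Ht317 vs Ht341: 5
  Ht317 vs Ht380: 6
  Ht129 vs Ht341: 6
  Ht129 vs Ht380: 4
  Ht341 vs Ht380: 6
The smallest is 2, between Ht200 and Ht129.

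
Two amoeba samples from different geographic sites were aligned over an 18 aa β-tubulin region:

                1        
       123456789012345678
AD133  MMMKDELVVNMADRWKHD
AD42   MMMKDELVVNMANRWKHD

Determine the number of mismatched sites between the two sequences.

1

The sequences differ at position 13 (D/N).
That gives 1 mismatch out of 18 aligned sites, so the Hamming distance is 1.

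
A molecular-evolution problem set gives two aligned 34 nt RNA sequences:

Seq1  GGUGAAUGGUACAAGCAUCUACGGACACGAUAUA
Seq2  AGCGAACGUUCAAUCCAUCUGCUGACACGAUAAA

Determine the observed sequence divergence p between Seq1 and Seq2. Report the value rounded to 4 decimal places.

The sequences differ at positions 1 (G/A), 3 (U/C), 7 (U/C), 9 (G/U), 11 (A/C), 12 (C/A), 14 (A/U), 15 (G/C), 21 (A/G), 23 (G/U), 33 (U/A).
There are 11 differences over 34 sites, so p = 11/34 = 0.3235.

0.3235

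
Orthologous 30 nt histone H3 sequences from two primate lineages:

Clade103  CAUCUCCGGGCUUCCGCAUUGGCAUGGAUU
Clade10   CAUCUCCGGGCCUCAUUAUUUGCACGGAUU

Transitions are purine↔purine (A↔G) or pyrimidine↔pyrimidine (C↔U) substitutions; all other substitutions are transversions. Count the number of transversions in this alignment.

3

The sequences differ at positions 12 (U/C, transition), 15 (C/A, transversion), 16 (G/U, transversion), 17 (C/U, transition), 21 (G/U, transversion), 25 (U/C, transition).
Of the 6 differences, 3 transitions and 3 transversions, so the answer is 3.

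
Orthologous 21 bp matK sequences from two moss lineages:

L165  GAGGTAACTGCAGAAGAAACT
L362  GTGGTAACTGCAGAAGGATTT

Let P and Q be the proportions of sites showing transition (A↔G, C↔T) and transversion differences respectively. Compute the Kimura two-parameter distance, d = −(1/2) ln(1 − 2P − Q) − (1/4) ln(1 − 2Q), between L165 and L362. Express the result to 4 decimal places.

0.2211

Mismatches occur at site 2 (A/T, transversion), site 17 (A/G, transition), site 19 (A/T, transversion), site 20 (C/T, transition).
Of the 4 differences, 2 transitions and 2 transversions over 21 sites: P = 2/21 = 0.095238, Q = 2/21 = 0.095238.
d = −0.5·ln(0.714286) − 0.25·ln(0.809524) = −0.5·(-0.336472) − 0.25·(-0.211309) = 0.2211.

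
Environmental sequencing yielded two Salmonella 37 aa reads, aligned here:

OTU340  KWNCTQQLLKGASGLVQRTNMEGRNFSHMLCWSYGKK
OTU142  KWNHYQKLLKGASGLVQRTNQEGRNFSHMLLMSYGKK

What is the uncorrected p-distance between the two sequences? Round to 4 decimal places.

The sequences differ at positions 4 (C/H), 5 (T/Y), 7 (Q/K), 21 (M/Q), 31 (C/L), 32 (W/M).
There are 6 differences over 37 sites, so p = 6/37 = 0.1622.

0.1622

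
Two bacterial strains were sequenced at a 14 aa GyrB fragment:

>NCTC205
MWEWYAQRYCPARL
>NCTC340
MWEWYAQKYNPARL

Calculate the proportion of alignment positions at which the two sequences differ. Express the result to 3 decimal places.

Mismatches occur at site 8 (R→K), site 10 (C→N).
There are 2 differences over 14 sites, so p = 2/14 = 0.143.

0.143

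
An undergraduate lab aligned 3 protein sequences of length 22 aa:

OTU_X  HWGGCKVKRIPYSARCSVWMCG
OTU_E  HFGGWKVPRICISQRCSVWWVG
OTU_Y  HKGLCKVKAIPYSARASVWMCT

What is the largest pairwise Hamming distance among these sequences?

Pairwise Hamming distances:
  OTU_X vs OTU_E: 8
  OTU_X vs OTU_Y: 5
  OTU_E vs OTU_Y: 12
The largest is 12, between OTU_E and OTU_Y.

12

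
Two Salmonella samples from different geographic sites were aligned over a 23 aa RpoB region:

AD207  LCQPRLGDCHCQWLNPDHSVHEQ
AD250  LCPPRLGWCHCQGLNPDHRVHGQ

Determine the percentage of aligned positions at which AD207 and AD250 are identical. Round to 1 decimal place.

Differing sites — 3:Q/P; 8:D/W; 13:W/G; 19:S/R; 22:E/G.
18 of the 23 sites match, so the percent identity is 18/23 × 100 = 78.3%.

78.3%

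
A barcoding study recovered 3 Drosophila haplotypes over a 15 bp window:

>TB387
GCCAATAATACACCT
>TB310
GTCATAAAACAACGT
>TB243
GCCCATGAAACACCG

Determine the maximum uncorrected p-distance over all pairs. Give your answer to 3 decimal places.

0.600

Pairwise Hamming distances:
  TB387 vs TB310: 7
  TB387 vs TB243: 4
  TB310 vs TB243: 9
The largest is 9 mismatches, between TB310 and TB243; p = 9/15 = 0.600.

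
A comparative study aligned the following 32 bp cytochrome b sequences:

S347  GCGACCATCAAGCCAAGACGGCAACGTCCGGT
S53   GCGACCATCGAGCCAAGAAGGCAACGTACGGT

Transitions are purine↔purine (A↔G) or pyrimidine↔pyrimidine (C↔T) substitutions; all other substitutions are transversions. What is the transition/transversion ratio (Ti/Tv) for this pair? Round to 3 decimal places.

0.500

Differing sites — 10:A/G (Ti); 19:C/A (Tv); 28:C/A (Tv).
Of the 3 differences, 1 transition and 2 transversions, so Ti/Tv = 1/2 = 0.500.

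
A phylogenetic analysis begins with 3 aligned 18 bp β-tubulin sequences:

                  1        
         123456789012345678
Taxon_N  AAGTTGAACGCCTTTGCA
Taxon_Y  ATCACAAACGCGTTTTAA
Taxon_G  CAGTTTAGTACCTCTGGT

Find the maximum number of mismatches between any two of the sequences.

14

Pairwise Hamming distances:
  Taxon_N vs Taxon_Y: 8
  Taxon_N vs Taxon_G: 8
  Taxon_Y vs Taxon_G: 14
The largest is 14, between Taxon_Y and Taxon_G.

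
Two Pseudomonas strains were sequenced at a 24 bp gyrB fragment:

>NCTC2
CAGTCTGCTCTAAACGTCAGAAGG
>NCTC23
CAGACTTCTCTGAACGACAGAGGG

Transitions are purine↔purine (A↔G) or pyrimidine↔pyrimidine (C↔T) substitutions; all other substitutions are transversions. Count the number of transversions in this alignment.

Differing sites — 4:T/A (Tv); 7:G/T (Tv); 12:A/G (Ti); 17:T/A (Tv); 22:A/G (Ti).
Of the 5 differences, 2 transitions and 3 transversions, so the answer is 3.

3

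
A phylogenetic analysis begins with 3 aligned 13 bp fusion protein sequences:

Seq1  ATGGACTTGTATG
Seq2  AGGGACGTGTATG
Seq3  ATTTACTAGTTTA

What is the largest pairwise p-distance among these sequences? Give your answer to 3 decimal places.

Pairwise Hamming distances:
  Seq1 vs Seq2: 2
  Seq1 vs Seq3: 5
  Seq2 vs Seq3: 7
The largest is 7 mismatches, between Seq2 and Seq3; p = 7/13 = 0.538.

0.538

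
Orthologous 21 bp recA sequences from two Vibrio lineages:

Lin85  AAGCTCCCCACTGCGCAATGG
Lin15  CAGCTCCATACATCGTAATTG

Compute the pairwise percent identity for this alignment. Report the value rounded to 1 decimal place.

66.7%

Mismatches occur at site 1 (A→C), site 8 (C→A), site 9 (C→T), site 12 (T→A), site 13 (G→T), site 16 (C→T), site 20 (G→T).
14 of the 21 sites match, so the percent identity is 14/21 × 100 = 66.7%.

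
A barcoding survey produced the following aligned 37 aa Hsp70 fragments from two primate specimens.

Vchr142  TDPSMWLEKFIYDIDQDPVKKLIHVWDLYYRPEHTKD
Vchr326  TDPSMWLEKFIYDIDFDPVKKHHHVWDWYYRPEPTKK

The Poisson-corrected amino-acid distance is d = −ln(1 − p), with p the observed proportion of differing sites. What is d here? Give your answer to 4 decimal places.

The sequences differ at positions 16 (Q/F), 22 (L/H), 23 (I/H), 28 (L/W), 34 (H/P), 37 (D/K).
p = 6/37 = 0.162162.
d = −ln(1 − 0.162162) = −ln(0.837838) = 0.1769.

0.1769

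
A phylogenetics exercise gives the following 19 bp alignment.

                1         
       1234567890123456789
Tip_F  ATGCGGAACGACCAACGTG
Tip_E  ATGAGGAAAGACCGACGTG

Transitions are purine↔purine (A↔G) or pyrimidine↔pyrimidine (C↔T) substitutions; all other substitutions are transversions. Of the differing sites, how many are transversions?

Mismatches occur at site 4 (C→A, transversion), site 9 (C→A, transversion), site 14 (A→G, transition).
Of the 3 differences, 1 transition and 2 transversions, so the answer is 2.

2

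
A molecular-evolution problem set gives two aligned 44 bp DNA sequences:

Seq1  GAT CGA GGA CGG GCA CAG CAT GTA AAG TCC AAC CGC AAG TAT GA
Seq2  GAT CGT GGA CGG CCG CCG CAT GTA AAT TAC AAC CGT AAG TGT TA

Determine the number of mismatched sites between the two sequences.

9

Differing sites — 6:A/T; 13:G/C; 15:A/G; 17:A/C; 27:G/T; 29:C/A; 36:C/T; 41:A/G; 43:G/T.
That gives 9 mismatches out of 44 aligned sites, so the Hamming distance is 9.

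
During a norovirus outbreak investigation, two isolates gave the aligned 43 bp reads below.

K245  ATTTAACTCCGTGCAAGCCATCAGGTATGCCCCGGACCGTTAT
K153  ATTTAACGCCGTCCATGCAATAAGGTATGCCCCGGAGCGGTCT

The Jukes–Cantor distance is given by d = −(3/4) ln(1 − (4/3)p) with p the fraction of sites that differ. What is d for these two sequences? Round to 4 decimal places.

0.2138

Differing sites — 8:T/G; 13:G/C; 16:A/T; 19:C/A; 22:C/A; 37:C/G; 40:T/G; 42:A/C.
p = 8/43 = 0.186047.
d = −0.75 · ln(1 − (4/3)·0.186047) = −0.75 · ln(0.751937) = −0.75 · (-0.285103) = 0.2138.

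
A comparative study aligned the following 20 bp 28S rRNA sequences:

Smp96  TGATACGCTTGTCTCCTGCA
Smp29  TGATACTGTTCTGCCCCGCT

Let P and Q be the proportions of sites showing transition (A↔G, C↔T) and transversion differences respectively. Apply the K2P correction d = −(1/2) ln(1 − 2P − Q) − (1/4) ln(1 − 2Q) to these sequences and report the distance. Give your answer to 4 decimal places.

0.4722

Mismatches occur at site 7 (G↔T, transversion), site 8 (C↔G, transversion), site 11 (G↔C, transversion), site 13 (C↔G, transversion), site 14 (T↔C, transition), site 17 (T↔C, transition), site 20 (A↔T, transversion).
Of the 7 differences, 2 transitions and 5 transversions over 20 sites: P = 2/20 = 0.100000, Q = 5/20 = 0.250000.
d = −0.5·ln(0.550000) − 0.25·ln(0.500000) = −0.5·(-0.597837) − 0.25·(-0.693147) = 0.4722.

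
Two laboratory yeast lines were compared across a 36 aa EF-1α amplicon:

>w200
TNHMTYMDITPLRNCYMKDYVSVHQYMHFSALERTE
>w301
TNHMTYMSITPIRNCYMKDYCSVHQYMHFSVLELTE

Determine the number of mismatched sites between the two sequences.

5

The sequences differ at positions 8 (D/S), 12 (L/I), 21 (V/C), 31 (A/V), 34 (R/L).
That gives 5 mismatches out of 36 aligned sites, so the Hamming distance is 5.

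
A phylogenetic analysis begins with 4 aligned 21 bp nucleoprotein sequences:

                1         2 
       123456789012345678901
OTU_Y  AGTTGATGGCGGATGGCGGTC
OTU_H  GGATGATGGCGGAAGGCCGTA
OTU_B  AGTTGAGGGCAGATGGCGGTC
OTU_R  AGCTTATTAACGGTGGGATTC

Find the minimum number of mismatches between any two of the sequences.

2

Pairwise Hamming distances:
  OTU_Y vs OTU_H: 5
  OTU_Y vs OTU_B: 2
  OTU_Y vs OTU_R: 10
  OTU_H vs OTU_B: 7
  OTU_H vs OTU_R: 13
  OTU_B vs OTU_R: 11
The smallest is 2, between OTU_Y and OTU_B.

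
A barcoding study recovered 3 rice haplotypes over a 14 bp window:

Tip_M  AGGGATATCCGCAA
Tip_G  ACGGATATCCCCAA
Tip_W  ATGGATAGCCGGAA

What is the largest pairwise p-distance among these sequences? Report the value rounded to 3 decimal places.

0.286

Pairwise Hamming distances:
  Tip_M vs Tip_G: 2
  Tip_M vs Tip_W: 3
  Tip_G vs Tip_W: 4
The largest is 4 mismatches, between Tip_G and Tip_W; p = 4/14 = 0.286.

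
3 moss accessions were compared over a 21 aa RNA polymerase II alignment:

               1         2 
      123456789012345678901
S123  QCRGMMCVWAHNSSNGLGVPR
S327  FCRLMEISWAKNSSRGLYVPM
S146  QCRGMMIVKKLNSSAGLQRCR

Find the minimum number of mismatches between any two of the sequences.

8

Pairwise Hamming distances:
  S123 vs S327: 9
  S123 vs S146: 8
  S327 vs S146: 12
The smallest is 8, between S123 and S146.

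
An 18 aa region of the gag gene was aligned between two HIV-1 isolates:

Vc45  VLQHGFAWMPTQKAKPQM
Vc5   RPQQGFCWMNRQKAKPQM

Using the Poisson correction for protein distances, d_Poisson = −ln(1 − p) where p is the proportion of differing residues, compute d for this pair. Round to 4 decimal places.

Mismatches occur at site 1 (V→R), site 2 (L→P), site 4 (H→Q), site 7 (A→C), site 10 (P→N), site 11 (T→R).
p = 6/18 = 0.333333.
d = −ln(1 − 0.333333) = −ln(0.666667) = 0.4055.

0.4055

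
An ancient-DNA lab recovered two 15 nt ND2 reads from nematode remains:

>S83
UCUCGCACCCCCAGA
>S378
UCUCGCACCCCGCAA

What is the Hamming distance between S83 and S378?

3

Mismatches occur at site 12 (C/G), site 13 (A/C), site 14 (G/A).
That gives 3 mismatches out of 15 aligned sites, so the Hamming distance is 3.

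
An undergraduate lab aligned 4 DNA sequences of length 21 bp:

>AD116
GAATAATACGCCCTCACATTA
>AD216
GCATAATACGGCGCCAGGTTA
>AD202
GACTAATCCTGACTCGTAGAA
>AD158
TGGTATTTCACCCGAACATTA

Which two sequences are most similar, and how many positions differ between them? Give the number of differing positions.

Pairwise Hamming distances:
  AD116 vs AD216: 6
  AD116 vs AD202: 9
  AD116 vs AD158: 8
  AD216 vs AD202: 12
  AD216 vs AD158: 12
  AD202 vs AD158: 14
The smallest is 6, between AD116 and AD216.

6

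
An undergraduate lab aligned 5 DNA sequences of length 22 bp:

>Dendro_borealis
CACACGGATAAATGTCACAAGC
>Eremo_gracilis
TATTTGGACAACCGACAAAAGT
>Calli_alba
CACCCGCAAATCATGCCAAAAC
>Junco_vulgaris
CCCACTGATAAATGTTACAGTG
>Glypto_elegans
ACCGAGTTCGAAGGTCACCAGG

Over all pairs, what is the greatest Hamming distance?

Pairwise Hamming distances:
  Dendro_borealis vs Eremo_gracilis: 10
  Dendro_borealis vs Calli_alba: 11
  Dendro_borealis vs Junco_vulgaris: 6
  Dendro_borealis vs Glypto_elegans: 11
  Eremo_gracilis vs Calli_alba: 13
  Eremo_gracilis vs Junco_vulgaris: 15
  Eremo_gracilis vs Glypto_elegans: 14
  Calli_alba vs Junco_vulgaris: 16
  Calli_alba vs Glypto_elegans: 18
  Junco_vulgaris vs Glypto_elegans: 13
The largest is 18, between Calli_alba and Glypto_elegans.

18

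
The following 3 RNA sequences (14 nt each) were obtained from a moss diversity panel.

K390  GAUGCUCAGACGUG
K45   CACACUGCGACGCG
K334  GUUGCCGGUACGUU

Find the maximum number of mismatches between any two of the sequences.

Pairwise Hamming distances:
  K390 vs K45: 6
  K390 vs K334: 6
  K45 vs K334: 9
The largest is 9, between K45 and K334.

9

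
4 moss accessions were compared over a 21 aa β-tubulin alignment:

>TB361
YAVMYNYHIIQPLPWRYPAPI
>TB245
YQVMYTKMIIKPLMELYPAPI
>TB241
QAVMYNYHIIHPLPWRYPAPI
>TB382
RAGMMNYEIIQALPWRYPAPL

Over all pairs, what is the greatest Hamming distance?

Pairwise Hamming distances:
  TB361 vs TB245: 8
  TB361 vs TB241: 2
  TB361 vs TB382: 6
  TB245 vs TB241: 9
  TB245 vs TB382: 13
  TB241 vs TB382: 7
The largest is 13, between TB245 and TB382.

13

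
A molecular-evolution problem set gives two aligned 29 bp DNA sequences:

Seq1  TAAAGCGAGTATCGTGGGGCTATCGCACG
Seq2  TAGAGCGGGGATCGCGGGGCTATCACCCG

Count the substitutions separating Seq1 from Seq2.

6

The sequences differ at positions 3 (A/G), 8 (A/G), 10 (T/G), 15 (T/C), 25 (G/A), 27 (A/C).
That gives 6 mismatches out of 29 aligned sites, so the Hamming distance is 6.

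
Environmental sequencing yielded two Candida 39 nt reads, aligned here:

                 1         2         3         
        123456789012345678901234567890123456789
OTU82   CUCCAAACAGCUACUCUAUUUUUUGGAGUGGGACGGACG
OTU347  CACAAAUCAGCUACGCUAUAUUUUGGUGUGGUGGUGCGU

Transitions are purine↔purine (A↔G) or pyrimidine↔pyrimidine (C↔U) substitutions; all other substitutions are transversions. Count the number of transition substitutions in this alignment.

The sequences differ at positions 2 (U/A, transversion), 4 (C/A, transversion), 7 (A/U, transversion), 15 (U/G, transversion), 20 (U/A, transversion), 27 (A/U, transversion), 32 (G/U, transversion), 33 (A/G, transition), 34 (C/G, transversion), 35 (G/U, transversion), 37 (A/C, transversion), 38 (C/G, transversion), 39 (G/U, transversion).
Of the 13 differences, 1 transition and 12 transversions, so the answer is 1.

1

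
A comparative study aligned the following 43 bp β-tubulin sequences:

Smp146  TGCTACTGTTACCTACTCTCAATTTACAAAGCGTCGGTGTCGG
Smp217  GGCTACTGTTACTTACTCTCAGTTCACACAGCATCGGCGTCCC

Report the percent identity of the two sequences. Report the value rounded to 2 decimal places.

79.07%

Mismatches occur at site 1 (T↔G), site 13 (C↔T), site 22 (A↔G), site 25 (T↔C), site 29 (A↔C), site 33 (G↔A), site 38 (T↔C), site 42 (G↔C), site 43 (G↔C).
34 of the 43 sites match, so the percent identity is 34/43 × 100 = 79.07%.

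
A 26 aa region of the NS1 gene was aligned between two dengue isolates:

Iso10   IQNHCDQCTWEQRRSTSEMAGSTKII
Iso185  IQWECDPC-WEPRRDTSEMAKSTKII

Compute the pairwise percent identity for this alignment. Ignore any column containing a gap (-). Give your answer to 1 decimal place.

Excluding the 1 gap column leaves 25 comparable sites.
Differing sites — 3:N/W; 4:H/E; 7:Q/P; 12:Q/P; 15:S/D; 21:G/K.
19 of the 25 comparable sites match, so the percent identity is 19/25 × 100 = 76.0%.

76.0%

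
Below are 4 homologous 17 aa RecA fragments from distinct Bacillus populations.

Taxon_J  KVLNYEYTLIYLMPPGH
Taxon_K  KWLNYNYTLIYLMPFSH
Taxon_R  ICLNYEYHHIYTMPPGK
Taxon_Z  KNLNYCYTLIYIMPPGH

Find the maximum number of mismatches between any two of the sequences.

9

Pairwise Hamming distances:
  Taxon_J vs Taxon_K: 4
  Taxon_J vs Taxon_R: 6
  Taxon_J vs Taxon_Z: 3
  Taxon_K vs Taxon_R: 9
  Taxon_K vs Taxon_Z: 5
  Taxon_R vs Taxon_Z: 7
The largest is 9, between Taxon_K and Taxon_R.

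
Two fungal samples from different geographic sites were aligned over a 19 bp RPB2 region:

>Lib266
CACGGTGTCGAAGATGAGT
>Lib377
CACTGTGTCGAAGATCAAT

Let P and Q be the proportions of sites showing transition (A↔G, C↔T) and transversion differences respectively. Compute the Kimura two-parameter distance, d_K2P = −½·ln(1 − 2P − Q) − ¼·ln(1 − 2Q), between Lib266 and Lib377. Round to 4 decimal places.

Mismatches occur at site 4 (G→T, transversion), site 16 (G→C, transversion), site 18 (G→A, transition).
Of the 3 differences, 1 transition and 2 transversions over 19 sites: P = 1/19 = 0.052632, Q = 2/19 = 0.105263.
d = −0.5·ln(0.789473) − 0.25·ln(0.789474) = −0.5·(-0.236390) − 0.25·(-0.236388) = 0.1773.

0.1773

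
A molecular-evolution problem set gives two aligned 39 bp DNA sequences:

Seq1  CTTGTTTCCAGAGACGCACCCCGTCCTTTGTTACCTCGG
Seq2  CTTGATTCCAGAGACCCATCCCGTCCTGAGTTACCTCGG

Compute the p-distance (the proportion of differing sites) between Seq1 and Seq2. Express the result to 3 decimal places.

The sequences differ at positions 5 (T/A), 16 (G/C), 19 (C/T), 28 (T/G), 29 (T/A).
There are 5 differences over 39 sites, so p = 5/39 = 0.128.

0.128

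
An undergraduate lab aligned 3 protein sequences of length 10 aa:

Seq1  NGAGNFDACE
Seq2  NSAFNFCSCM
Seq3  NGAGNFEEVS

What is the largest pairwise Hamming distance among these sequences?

Pairwise Hamming distances:
  Seq1 vs Seq2: 5
  Seq1 vs Seq3: 4
  Seq2 vs Seq3: 6
The largest is 6, between Seq2 and Seq3.

6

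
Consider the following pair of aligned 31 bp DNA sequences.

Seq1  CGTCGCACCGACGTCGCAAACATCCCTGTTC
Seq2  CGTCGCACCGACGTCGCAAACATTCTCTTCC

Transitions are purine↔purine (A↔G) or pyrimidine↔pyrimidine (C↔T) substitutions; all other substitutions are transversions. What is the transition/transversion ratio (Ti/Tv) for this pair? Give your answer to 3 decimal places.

4.000

The sequences differ at positions 24 (C/T, transition), 26 (C/T, transition), 27 (T/C, transition), 28 (G/T, transversion), 30 (T/C, transition).
Of the 5 differences, 4 transitions and 1 transversion, so Ti/Tv = 4/1 = 4.000.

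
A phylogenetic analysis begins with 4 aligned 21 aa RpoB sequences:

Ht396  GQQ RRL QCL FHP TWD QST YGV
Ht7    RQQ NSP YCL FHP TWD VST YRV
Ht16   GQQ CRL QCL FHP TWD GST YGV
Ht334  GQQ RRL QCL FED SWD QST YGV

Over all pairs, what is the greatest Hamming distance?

Pairwise Hamming distances:
  Ht396 vs Ht7: 7
  Ht396 vs Ht16: 2
  Ht396 vs Ht334: 3
  Ht7 vs Ht16: 7
  Ht7 vs Ht334: 10
  Ht16 vs Ht334: 5
The largest is 10, between Ht7 and Ht334.

10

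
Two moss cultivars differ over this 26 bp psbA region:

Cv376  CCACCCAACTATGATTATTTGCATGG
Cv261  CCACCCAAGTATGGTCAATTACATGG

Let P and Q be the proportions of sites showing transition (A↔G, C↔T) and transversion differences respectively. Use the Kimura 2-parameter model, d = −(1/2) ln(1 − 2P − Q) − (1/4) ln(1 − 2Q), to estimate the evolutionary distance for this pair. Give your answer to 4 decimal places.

0.2256

The sequences differ at positions 9 (C/G, transversion), 14 (A/G, transition), 16 (T/C, transition), 18 (T/A, transversion), 21 (G/A, transition).
Of the 5 differences, 3 transitions and 2 transversions over 26 sites: P = 3/26 = 0.115385, Q = 2/26 = 0.076923.
d = −0.5·ln(0.692307) − 0.25·ln(0.846154) = −0.5·(-0.367726) − 0.25·(-0.167054) = 0.2256.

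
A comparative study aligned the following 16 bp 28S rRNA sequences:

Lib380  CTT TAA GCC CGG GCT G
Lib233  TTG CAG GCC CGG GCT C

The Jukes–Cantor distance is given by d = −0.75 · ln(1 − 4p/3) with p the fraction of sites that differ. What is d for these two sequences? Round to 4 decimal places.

0.4042

Differing sites — 1:C/T; 3:T/G; 4:T/C; 6:A/G; 16:G/C.
p = 5/16 = 0.312500.
d = −0.75 · ln(1 − (4/3)·0.312500) = −0.75 · ln(0.583333) = −0.75 · (-0.538997) = 0.4042.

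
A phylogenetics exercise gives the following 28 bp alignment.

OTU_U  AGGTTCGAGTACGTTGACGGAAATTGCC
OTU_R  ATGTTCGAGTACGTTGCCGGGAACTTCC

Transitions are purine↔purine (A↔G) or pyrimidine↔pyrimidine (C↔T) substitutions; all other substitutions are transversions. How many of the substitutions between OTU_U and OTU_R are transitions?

2

Mismatches occur at site 2 (G→T, transversion), site 17 (A→C, transversion), site 21 (A→G, transition), site 24 (T→C, transition), site 26 (G→T, transversion).
Of the 5 differences, 2 transitions and 3 transversions, so the answer is 2.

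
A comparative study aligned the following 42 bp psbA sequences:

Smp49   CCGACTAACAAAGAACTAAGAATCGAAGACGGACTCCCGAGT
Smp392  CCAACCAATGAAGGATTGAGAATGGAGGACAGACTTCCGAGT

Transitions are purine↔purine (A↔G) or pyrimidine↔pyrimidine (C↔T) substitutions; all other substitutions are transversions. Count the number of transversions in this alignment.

Mismatches occur at site 3 (G→A, transition), site 6 (T→C, transition), site 9 (C→T, transition), site 10 (A→G, transition), site 14 (A→G, transition), site 16 (C→T, transition), site 18 (A→G, transition), site 24 (C→G, transversion), site 27 (A→G, transition), site 31 (G→A, transition), site 36 (C→T, transition).
Of the 11 differences, 10 transitions and 1 transversion, so the answer is 1.

1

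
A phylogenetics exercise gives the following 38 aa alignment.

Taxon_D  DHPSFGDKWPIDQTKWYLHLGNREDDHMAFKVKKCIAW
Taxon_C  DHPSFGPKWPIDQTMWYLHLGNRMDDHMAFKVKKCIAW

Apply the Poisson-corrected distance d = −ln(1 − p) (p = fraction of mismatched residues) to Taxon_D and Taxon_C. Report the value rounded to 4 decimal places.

Differing sites — 7:D/P; 15:K/M; 24:E/M.
p = 3/38 = 0.078947.
d = −ln(1 − 0.078947) = −ln(0.921053) = 0.0822.

0.0822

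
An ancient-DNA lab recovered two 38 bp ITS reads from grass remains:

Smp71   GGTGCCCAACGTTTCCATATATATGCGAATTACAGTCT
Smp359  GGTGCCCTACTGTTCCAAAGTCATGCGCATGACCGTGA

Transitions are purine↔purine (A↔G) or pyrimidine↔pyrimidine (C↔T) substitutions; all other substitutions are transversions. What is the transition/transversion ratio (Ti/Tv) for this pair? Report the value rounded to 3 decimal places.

0.091

The sequences differ at positions 8 (A/T, transversion), 11 (G/T, transversion), 12 (T/G, transversion), 18 (T/A, transversion), 20 (T/G, transversion), 21 (A/T, transversion), 22 (T/C, transition), 28 (A/C, transversion), 31 (T/G, transversion), 34 (A/C, transversion), 37 (C/G, transversion), 38 (T/A, transversion).
Of the 12 differences, 1 transition and 11 transversions, so Ti/Tv = 1/11 = 0.091.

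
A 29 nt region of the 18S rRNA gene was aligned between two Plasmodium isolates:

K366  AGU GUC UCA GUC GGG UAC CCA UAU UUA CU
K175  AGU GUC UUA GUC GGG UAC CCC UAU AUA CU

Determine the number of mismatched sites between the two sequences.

Mismatches occur at site 8 (C↔U), site 21 (A↔C), site 25 (U↔A).
That gives 3 mismatches out of 29 aligned sites, so the Hamming distance is 3.

3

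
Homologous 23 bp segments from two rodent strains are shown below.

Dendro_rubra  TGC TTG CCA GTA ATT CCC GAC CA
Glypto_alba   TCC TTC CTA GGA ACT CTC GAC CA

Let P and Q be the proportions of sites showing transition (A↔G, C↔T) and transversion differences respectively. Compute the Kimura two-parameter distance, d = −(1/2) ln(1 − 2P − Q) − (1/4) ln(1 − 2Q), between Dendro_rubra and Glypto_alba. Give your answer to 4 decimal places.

0.3238

The sequences differ at positions 2 (G/C, transversion), 6 (G/C, transversion), 8 (C/T, transition), 11 (T/G, transversion), 14 (T/C, transition), 17 (C/T, transition).
Of the 6 differences, 3 transitions and 3 transversions over 23 sites: P = 3/23 = 0.130435, Q = 3/23 = 0.130435.
d = −0.5·ln(0.608695) − 0.25·ln(0.739130) = −0.5·(-0.496438) − 0.25·(-0.302281) = 0.3238.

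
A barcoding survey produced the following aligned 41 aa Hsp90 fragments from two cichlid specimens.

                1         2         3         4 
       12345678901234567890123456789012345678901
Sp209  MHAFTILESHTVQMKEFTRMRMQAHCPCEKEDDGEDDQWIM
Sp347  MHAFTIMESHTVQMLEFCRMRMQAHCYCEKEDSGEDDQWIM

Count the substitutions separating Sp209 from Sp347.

Differing sites — 7:L/M; 15:K/L; 18:T/C; 27:P/Y; 33:D/S.
That gives 5 mismatches out of 41 aligned sites, so the Hamming distance is 5.

5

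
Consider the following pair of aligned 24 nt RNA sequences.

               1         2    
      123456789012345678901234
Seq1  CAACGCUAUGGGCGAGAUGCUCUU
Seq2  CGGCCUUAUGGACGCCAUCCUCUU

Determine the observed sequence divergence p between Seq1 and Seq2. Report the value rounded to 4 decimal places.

Differing sites — 2:A/G; 3:A/G; 5:G/C; 6:C/U; 12:G/A; 15:A/C; 16:G/C; 19:G/C.
There are 8 differences over 24 sites, so p = 8/24 = 0.3333.

0.3333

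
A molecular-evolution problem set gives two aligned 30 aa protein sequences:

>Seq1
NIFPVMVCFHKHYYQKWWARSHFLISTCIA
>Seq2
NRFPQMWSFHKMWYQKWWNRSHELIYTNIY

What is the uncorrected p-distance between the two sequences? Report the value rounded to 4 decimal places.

0.3667

Mismatches occur at site 2 (I→R), site 5 (V→Q), site 7 (V→W), site 8 (C→S), site 12 (H→M), site 13 (Y→W), site 19 (A→N), site 23 (F→E), site 26 (S→Y), site 28 (C→N), site 30 (A→Y).
There are 11 differences over 30 sites, so p = 11/30 = 0.3667.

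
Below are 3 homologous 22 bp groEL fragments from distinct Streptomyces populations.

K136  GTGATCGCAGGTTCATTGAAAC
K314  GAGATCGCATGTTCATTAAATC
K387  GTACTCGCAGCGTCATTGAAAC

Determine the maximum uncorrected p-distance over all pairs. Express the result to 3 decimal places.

Pairwise Hamming distances:
  K136 vs K314: 4
  K136 vs K387: 4
  K314 vs K387: 8
The largest is 8 mismatches, between K314 and K387; p = 8/22 = 0.364.

0.364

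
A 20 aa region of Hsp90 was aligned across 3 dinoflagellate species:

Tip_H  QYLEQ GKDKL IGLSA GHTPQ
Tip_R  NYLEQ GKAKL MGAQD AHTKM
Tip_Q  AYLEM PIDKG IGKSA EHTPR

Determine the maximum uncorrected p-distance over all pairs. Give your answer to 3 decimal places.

0.650

Pairwise Hamming distances:
  Tip_H vs Tip_R: 9
  Tip_H vs Tip_Q: 8
  Tip_R vs Tip_Q: 13
The largest is 13 mismatches, between Tip_R and Tip_Q; p = 13/20 = 0.650.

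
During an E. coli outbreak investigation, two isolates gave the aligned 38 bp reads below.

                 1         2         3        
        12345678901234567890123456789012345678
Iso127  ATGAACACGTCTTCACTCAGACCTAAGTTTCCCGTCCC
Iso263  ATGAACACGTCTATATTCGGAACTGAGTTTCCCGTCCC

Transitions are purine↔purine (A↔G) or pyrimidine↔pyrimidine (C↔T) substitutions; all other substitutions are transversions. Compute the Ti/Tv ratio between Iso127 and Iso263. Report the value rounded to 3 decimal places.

Differing sites — 13:T/A (Tv); 14:C/T (Ti); 16:C/T (Ti); 19:A/G (Ti); 22:C/A (Tv); 25:A/G (Ti).
Of the 6 differences, 4 transitions and 2 transversions, so Ti/Tv = 4/2 = 2.000.

2.000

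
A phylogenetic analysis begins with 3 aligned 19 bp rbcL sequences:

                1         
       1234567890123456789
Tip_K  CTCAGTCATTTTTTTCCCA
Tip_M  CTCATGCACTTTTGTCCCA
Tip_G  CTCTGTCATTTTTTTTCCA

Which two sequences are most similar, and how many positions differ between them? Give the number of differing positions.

Pairwise Hamming distances:
  Tip_K vs Tip_M: 4
  Tip_K vs Tip_G: 2
  Tip_M vs Tip_G: 6
The smallest is 2, between Tip_K and Tip_G.

2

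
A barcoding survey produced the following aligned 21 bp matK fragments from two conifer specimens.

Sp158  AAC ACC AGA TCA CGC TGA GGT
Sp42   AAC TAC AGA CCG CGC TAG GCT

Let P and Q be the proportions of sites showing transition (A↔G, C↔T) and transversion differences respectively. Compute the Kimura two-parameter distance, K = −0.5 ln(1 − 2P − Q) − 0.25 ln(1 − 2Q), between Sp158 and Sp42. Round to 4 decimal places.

0.4551

The sequences differ at positions 4 (A/T, transversion), 5 (C/A, transversion), 10 (T/C, transition), 12 (A/G, transition), 17 (G/A, transition), 18 (A/G, transition), 20 (G/C, transversion).
Of the 7 differences, 4 transitions and 3 transversions over 21 sites: P = 4/21 = 0.190476, Q = 3/21 = 0.142857.
d = −0.5·ln(0.476191) − 0.25·ln(0.714286) = −0.5·(-0.741936) − 0.25·(-0.336472) = 0.4551.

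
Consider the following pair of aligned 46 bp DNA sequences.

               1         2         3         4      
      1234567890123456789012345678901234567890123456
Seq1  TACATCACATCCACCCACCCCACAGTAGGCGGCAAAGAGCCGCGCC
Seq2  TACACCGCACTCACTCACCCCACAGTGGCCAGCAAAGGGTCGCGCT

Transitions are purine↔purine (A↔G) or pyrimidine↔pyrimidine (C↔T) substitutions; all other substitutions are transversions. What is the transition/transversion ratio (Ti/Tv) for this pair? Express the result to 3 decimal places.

Mismatches occur at site 5 (T→C, transition), site 7 (A→G, transition), site 10 (T→C, transition), site 11 (C→T, transition), site 15 (C→T, transition), site 27 (A→G, transition), site 29 (G→C, transversion), site 31 (G→A, transition), site 38 (A→G, transition), site 40 (C→T, transition), site 46 (C→T, transition).
Of the 11 differences, 10 transitions and 1 transversion, so Ti/Tv = 10/1 = 10.000.

10.000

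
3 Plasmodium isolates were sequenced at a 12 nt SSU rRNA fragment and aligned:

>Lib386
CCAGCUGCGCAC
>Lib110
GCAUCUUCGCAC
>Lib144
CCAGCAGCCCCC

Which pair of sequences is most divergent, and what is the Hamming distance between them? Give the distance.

6

Pairwise Hamming distances:
  Lib386 vs Lib110: 3
  Lib386 vs Lib144: 3
  Lib110 vs Lib144: 6
The largest is 6, between Lib110 and Lib144.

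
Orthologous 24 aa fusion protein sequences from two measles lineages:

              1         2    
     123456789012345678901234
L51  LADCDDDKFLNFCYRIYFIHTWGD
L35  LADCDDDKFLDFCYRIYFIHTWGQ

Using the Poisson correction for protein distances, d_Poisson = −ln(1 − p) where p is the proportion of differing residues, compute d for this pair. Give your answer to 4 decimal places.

0.0870

Mismatches occur at site 11 (N/D), site 24 (D/Q).
p = 2/24 = 0.083333.
d = −ln(1 − 0.083333) = −ln(0.916667) = 0.0870.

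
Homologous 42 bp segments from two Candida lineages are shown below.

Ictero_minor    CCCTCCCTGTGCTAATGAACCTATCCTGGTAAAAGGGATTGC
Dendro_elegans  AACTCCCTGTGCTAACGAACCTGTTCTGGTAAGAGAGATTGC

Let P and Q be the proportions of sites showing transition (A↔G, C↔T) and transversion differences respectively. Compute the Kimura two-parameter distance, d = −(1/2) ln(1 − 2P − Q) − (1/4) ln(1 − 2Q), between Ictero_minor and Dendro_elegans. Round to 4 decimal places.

0.1933

Differing sites — 1:C/A (Tv); 2:C/A (Tv); 16:T/C (Ti); 23:A/G (Ti); 25:C/T (Ti); 33:A/G (Ti); 36:G/A (Ti).
Of the 7 differences, 5 transitions and 2 transversions over 42 sites: P = 5/42 = 0.119048, Q = 2/42 = 0.047619.
d = −0.5·ln(0.714285) − 0.25·ln(0.904762) = −0.5·(-0.336473) − 0.25·(-0.100083) = 0.1933.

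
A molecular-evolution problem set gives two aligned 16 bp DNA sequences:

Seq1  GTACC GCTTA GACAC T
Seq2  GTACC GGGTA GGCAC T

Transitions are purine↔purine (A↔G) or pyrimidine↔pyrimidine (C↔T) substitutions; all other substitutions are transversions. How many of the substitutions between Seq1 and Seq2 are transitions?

1

Differing sites — 7:C/G (Tv); 8:T/G (Tv); 12:A/G (Ti).
Of the 3 differences, 1 transition and 2 transversions, so the answer is 1.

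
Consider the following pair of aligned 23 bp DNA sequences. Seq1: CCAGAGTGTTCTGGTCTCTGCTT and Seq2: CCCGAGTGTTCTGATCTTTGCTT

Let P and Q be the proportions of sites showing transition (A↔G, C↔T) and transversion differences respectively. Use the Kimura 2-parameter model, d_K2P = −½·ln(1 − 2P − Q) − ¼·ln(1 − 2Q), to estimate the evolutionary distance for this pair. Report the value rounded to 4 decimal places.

Differing sites — 3:A/C (Tv); 14:G/A (Ti); 18:C/T (Ti).
Of the 3 differences, 2 transitions and 1 transversion over 23 sites: P = 2/23 = 0.086957, Q = 1/23 = 0.043478.
d = −0.5·ln(0.782608) − 0.25·ln(0.913044) = −0.5·(-0.245123) − 0.25·(-0.090971) = 0.1453.

0.1453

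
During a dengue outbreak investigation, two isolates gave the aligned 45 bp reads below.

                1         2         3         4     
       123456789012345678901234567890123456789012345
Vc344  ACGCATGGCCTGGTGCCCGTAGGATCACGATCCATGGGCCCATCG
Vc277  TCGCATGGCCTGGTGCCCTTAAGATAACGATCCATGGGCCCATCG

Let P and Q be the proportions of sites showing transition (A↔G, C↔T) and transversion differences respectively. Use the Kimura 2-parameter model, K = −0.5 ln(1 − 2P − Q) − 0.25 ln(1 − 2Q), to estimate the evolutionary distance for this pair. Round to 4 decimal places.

Differing sites — 1:A/T (Tv); 19:G/T (Tv); 22:G/A (Ti); 26:C/A (Tv).
Of the 4 differences, 1 transition and 3 transversions over 45 sites: P = 1/45 = 0.022222, Q = 3/45 = 0.066667.
d = −0.5·ln(0.888889) − 0.25·ln(0.866666) = −0.5·(-0.117783) − 0.25·(-0.143102) = 0.0947.

0.0947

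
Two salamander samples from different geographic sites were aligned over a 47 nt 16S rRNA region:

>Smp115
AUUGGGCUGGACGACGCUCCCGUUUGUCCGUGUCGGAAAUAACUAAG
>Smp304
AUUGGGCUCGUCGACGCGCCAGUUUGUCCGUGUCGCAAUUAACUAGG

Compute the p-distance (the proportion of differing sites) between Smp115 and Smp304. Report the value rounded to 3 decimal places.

The sequences differ at positions 9 (G/C), 11 (A/U), 18 (U/G), 21 (C/A), 36 (G/C), 39 (A/U), 46 (A/G).
There are 7 differences over 47 sites, so p = 7/47 = 0.149.

0.149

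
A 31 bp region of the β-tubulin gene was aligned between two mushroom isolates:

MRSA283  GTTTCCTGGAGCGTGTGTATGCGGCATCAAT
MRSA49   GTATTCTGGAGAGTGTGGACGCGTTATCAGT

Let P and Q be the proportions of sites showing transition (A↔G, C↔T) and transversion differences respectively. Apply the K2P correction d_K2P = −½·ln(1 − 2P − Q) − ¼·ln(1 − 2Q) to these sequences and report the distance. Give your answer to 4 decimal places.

0.3194

Differing sites — 3:T/A (Tv); 5:C/T (Ti); 12:C/A (Tv); 18:T/G (Tv); 20:T/C (Ti); 24:G/T (Tv); 25:C/T (Ti); 30:A/G (Ti).
Of the 8 differences, 4 transitions and 4 transversions over 31 sites: P = 4/31 = 0.129032, Q = 4/31 = 0.129032.
d = −0.5·ln(0.612904) − 0.25·ln(0.741936) = −0.5·(-0.489547) − 0.25·(-0.298492) = 0.3194.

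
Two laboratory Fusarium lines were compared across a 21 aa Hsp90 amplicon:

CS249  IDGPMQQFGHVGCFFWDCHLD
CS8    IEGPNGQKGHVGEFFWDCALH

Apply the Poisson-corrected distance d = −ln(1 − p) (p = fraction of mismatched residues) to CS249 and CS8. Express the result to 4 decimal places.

Differing sites — 2:D/E; 5:M/N; 6:Q/G; 8:F/K; 13:C/E; 19:H/A; 21:D/H.
p = 7/21 = 0.333333.
d = −ln(1 − 0.333333) = −ln(0.666667) = 0.4055.

0.4055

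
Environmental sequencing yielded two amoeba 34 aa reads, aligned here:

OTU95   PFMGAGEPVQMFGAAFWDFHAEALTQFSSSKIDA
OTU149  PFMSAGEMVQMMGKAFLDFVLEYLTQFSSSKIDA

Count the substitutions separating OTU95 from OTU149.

Differing sites — 4:G/S; 8:P/M; 12:F/M; 14:A/K; 17:W/L; 20:H/V; 21:A/L; 23:A/Y.
That gives 8 mismatches out of 34 aligned sites, so the Hamming distance is 8.

8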